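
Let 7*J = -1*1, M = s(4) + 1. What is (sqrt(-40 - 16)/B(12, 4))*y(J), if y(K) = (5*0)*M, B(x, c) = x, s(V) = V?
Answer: 0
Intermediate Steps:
M = 5 (M = 4 + 1 = 5)
J = -1/7 (J = (-1*1)/7 = (1/7)*(-1) = -1/7 ≈ -0.14286)
y(K) = 0 (y(K) = (5*0)*5 = 0*5 = 0)
(sqrt(-40 - 16)/B(12, 4))*y(J) = (sqrt(-40 - 16)/12)*0 = (sqrt(-56)*(1/12))*0 = ((2*I*sqrt(14))*(1/12))*0 = (I*sqrt(14)/6)*0 = 0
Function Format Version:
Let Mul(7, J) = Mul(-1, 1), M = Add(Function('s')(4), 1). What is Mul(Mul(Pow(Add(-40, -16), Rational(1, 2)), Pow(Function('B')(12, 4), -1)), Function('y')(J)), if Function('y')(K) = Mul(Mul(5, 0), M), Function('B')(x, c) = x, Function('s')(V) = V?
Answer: 0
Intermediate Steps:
M = 5 (M = Add(4, 1) = 5)
J = Rational(-1, 7) (J = Mul(Rational(1, 7), Mul(-1, 1)) = Mul(Rational(1, 7), -1) = Rational(-1, 7) ≈ -0.14286)
Function('y')(K) = 0 (Function('y')(K) = Mul(Mul(5, 0), 5) = Mul(0, 5) = 0)
Mul(Mul(Pow(Add(-40, -16), Rational(1, 2)), Pow(Function('B')(12, 4), -1)), Function('y')(J)) = Mul(Mul(Pow(Add(-40, -16), Rational(1, 2)), Pow(12, -1)), 0) = Mul(Mul(Pow(-56, Rational(1, 2)), Rational(1, 12)), 0) = Mul(Mul(Mul(2, I, Pow(14, Rational(1, 2))), Rational(1, 12)), 0) = Mul(Mul(Rational(1, 6), I, Pow(14, Rational(1, 2))), 0) = 0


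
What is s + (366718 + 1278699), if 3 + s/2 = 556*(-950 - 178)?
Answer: 391075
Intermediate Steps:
s = -1254342 (s = -6 + 2*(556*(-950 - 178)) = -6 + 2*(556*(-1128)) = -6 + 2*(-627168) = -6 - 1254336 = -1254342)
s + (366718 + 1278699) = -1254342 + (366718 + 1278699) = -1254342 + 1645417 = 391075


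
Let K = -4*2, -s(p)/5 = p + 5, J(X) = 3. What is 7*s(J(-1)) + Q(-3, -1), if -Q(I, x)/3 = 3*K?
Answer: -208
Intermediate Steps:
s(p) = -25 - 5*p (s(p) = -5*(p + 5) = -5*(5 + p) = -25 - 5*p)
K = -8
Q(I, x) = 72 (Q(I, x) = -9*(-8) = -3*(-24) = 72)
7*s(J(-1)) + Q(-3, -1) = 7*(-25 - 5*3) + 72 = 7*(-25 - 15) + 72 = 7*(-40) + 72 = -280 + 72 = -208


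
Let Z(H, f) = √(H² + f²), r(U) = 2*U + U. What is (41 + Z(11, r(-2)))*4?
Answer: 164 + 4*√157 ≈ 214.12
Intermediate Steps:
r(U) = 3*U
(41 + Z(11, r(-2)))*4 = (41 + √(11² + (3*(-2))²))*4 = (41 + √(121 + (-6)²))*4 = (41 + √(121 + 36))*4 = (41 + √157)*4 = 164 + 4*√157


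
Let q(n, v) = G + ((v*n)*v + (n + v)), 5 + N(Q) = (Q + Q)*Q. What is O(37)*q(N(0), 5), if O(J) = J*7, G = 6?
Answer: -30821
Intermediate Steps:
N(Q) = -5 + 2*Q² (N(Q) = -5 + (Q + Q)*Q = -5 + (2*Q)*Q = -5 + 2*Q²)
q(n, v) = 6 + n + v + n*v² (q(n, v) = 6 + ((v*n)*v + (n + v)) = 6 + ((n*v)*v + (n + v)) = 6 + (n*v² + (n + v)) = 6 + (n + v + n*v²) = 6 + n + v + n*v²)
O(J) = 7*J
O(37)*q(N(0), 5) = (7*37)*(6 + (-5 + 2*0²) + 5 + (-5 + 2*0²)*5²) = 259*(6 + (-5 + 2*0) + 5 + (-5 + 2*0)*25) = 259*(6 + (-5 + 0) + 5 + (-5 + 0)*25) = 259*(6 - 5 + 5 - 5*25) = 259*(6 - 5 + 5 - 125) = 259*(-119) = -30821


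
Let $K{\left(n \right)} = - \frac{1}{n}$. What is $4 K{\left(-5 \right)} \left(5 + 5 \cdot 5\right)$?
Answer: $24$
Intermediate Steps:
$4 K{\left(-5 \right)} \left(5 + 5 \cdot 5\right) = 4 \left(- \frac{1}{-5}\right) \left(5 + 5 \cdot 5\right) = 4 \left(\left(-1\right) \left(- \frac{1}{5}\right)\right) \left(5 + 25\right) = 4 \cdot \frac{1}{5} \cdot 30 = \frac{4}{5} \cdot 30 = 24$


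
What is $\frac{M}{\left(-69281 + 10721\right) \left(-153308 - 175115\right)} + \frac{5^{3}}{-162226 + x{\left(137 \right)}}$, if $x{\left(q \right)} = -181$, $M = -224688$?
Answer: $- \frac{50844734667}{65072596876420} \approx -0.00078135$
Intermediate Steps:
$\frac{M}{\left(-69281 + 10721\right) \left(-153308 - 175115\right)} + \frac{5^{3}}{-162226 + x{\left(137 \right)}} = - \frac{224688}{\left(-69281 + 10721\right) \left(-153308 - 175115\right)} + \frac{5^{3}}{-162226 - 181} = - \frac{224688}{\left(-58560\right) \left(-328423\right)} + \frac{125}{-162407} = - \frac{224688}{19232450880} + 125 \left(- \frac{1}{162407}\right) = \left(-224688\right) \frac{1}{19232450880} - \frac{125}{162407} = - \frac{4681}{400676060} - \frac{125}{162407} = - \frac{50844734667}{65072596876420}$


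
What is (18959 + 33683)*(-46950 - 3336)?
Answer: -2647155612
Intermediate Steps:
(18959 + 33683)*(-46950 - 3336) = 52642*(-50286) = -2647155612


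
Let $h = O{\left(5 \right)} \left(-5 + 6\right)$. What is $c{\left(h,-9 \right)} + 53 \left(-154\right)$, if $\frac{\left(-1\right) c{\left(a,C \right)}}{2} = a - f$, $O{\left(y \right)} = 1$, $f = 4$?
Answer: $-8156$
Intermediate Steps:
$h = 1$ ($h = 1 \left(-5 + 6\right) = 1 \cdot 1 = 1$)
$c{\left(a,C \right)} = 8 - 2 a$ ($c{\left(a,C \right)} = - 2 \left(a - 4\right) = - 2 \left(-4 + a\right) = 8 - 2 a$)
$c{\left(h,-9 \right)} + 53 \left(-154\right) = \left(8 - 2\right) + 53 \left(-154\right) = \left(8 - 2\right) - 8162 = 6 - 8162 = -8156$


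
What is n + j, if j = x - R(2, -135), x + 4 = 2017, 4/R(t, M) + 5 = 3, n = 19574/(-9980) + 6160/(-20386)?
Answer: 102373957959/50863070 ≈ 2012.7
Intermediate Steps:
n = -115128091/50863070 (n = 19574*(-1/9980) + 6160*(-1/20386) = -9787/4990 - 3080/10193 = -115128091/50863070 ≈ -2.2635)
R(t, M) = -2 (R(t, M) = 4/(-5 + 3) = 4/(-2) = 4*(-½) = -2)
x = 2013 (x = -4 + 2017 = 2013)
j = 2015 (j = 2013 - 1*(-2) = 2013 + 2 = 2015)
n + j = -115128091/50863070 + 2015 = 102373957959/50863070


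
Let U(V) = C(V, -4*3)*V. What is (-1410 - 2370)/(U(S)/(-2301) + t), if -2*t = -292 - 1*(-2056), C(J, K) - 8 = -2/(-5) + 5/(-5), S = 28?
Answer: 3106350/724889 ≈ 4.2853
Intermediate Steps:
C(J, K) = 37/5 (C(J, K) = 8 + (-2/(-5) + 5/(-5)) = 8 + (-2*(-⅕) + 5*(-⅕)) = 8 + (⅖ - 1) = 8 - ⅗ = 37/5)
t = -882 (t = -(-292 - 1*(-2056))/2 = -(-292 + 2056)/2 = -½*1764 = -882)
U(V) = 37*V/5
(-1410 - 2370)/(U(S)/(-2301) + t) = (-1410 - 2370)/(((37/5)*28)/(-2301) - 882) = -3780/((1036/5)*(-1/2301) - 882) = -3780/(-1036/11505 - 882) = -3780/(-10148446/11505) = -3780*(-11505/10148446) = 3106350/724889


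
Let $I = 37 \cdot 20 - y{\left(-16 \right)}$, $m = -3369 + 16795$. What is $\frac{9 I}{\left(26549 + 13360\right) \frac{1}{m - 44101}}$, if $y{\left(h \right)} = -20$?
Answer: $- \frac{69939000}{13303} \approx -5257.4$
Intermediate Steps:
$m = 13426$
$I = 760$ ($I = 37 \cdot 20 - -20 = 740 + 20 = 760$)
$\frac{9 I}{\left(26549 + 13360\right) \frac{1}{m - 44101}} = \frac{9 \cdot 760}{\left(26549 + 13360\right) \frac{1}{13426 - 44101}} = \frac{6840}{39909 \frac{1}{-30675}} = \frac{6840}{39909 \left(- \frac{1}{30675}\right)} = \frac{6840}{- \frac{13303}{10225}} = 6840 \left(- \frac{10225}{13303}\right) = - \frac{69939000}{13303}$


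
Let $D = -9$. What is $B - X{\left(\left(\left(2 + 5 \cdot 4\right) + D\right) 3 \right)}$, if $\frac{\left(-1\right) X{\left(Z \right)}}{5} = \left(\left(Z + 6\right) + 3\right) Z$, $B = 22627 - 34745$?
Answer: $-2758$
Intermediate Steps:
$B = -12118$
$X{\left(Z \right)} = - 5 Z \left(9 + Z\right)$ ($X{\left(Z \right)} = - 5 \left(\left(Z + 6\right) + 3\right) Z = - 5 \left(\left(6 + Z\right) + 3\right) Z = - 5 \left(9 + Z\right) Z = - 5 Z \left(9 + Z\right)$)
$B - X{\left(\left(\left(2 + 5 \cdot 4\right) + D\right) 3 \right)} = -12118 - - 5 \left(\left(2 + 5 \cdot 4\right) - 9\right) 3 \left(9 + \left(\left(2 + 5 \cdot 4\right) - 9\right) 3\right) = -12118 - - 5 \left(\left(2 + 20\right) - 9\right) 3 \left(9 + \left(\left(2 + 20\right) - 9\right) 3\right) = -12118 - - 5 \left(22 - 9\right) 3 \left(9 + \left(22 - 9\right) 3\right) = -12118 - - 5 \cdot 13 \cdot 3 \left(9 + 13 \cdot 3\right) = -12118 - \left(-5\right) 39 \left(9 + 39\right) = -12118 - \left(-5\right) 39 \cdot 48 = -12118 - -9360 = -12118 + 9360 = -2758$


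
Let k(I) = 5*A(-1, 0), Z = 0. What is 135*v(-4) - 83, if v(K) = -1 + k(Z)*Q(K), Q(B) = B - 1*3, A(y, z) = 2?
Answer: -9668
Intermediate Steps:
k(I) = 10 (k(I) = 5*2 = 10)
Q(B) = -3 + B (Q(B) = B - 3 = -3 + B)
v(K) = -31 + 10*K (v(K) = -1 + 10*(-3 + K) = -1 + (-30 + 10*K) = -31 + 10*K)
135*v(-4) - 83 = 135*(-31 + 10*(-4)) - 83 = 135*(-31 - 40) - 83 = 135*(-71) - 83 = -9585 - 83 = -9668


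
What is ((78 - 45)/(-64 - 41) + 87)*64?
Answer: 194176/35 ≈ 5547.9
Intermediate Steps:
((78 - 45)/(-64 - 41) + 87)*64 = (33/(-105) + 87)*64 = (33*(-1/105) + 87)*64 = (-11/35 + 87)*64 = (3034/35)*64 = 194176/35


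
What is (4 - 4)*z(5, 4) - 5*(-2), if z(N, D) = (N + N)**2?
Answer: 10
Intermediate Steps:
z(N, D) = 4*N**2 (z(N, D) = (2*N)**2 = 4*N**2)
(4 - 4)*z(5, 4) - 5*(-2) = (4 - 4)*(4*5**2) - 5*(-2) = 0*(4*25) + 10 = 0*100 + 10 = 0 + 10 = 10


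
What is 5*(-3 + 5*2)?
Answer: 35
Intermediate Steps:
5*(-3 + 5*2) = 5*(-3 + 10) = 5*7 = 35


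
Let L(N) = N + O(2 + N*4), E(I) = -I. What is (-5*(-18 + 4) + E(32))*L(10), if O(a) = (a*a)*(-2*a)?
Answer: -5630308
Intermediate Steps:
O(a) = -2*a³ (O(a) = a²*(-2*a) = -2*a³)
L(N) = N - 2*(2 + 4*N)³ (L(N) = N - 2*(2 + N*4)³ = N - 2*(2 + 4*N)³)
(-5*(-18 + 4) + E(32))*L(10) = (-5*(-18 + 4) - 1*32)*(10 - 16*(1 + 2*10)³) = (-5*(-14) - 32)*(10 - 16*(1 + 20)³) = (70 - 32)*(10 - 16*21³) = 38*(10 - 16*9261) = 38*(10 - 148176) = 38*(-148166) = -5630308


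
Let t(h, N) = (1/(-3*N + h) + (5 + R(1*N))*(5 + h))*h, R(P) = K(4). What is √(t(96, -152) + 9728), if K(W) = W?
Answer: 2*√12827215/23 ≈ 311.44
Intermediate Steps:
R(P) = 4
t(h, N) = h*(45 + 1/(h - 3*N) + 9*h) (t(h, N) = (1/(-3*N + h) + (5 + 4)*(5 + h))*h = (1/(h - 3*N) + 9*(5 + h))*h = (1/(h - 3*N) + (45 + 9*h))*h = (45 + 1/(h - 3*N) + 9*h)*h = h*(45 + 1/(h - 3*N) + 9*h))
√(t(96, -152) + 9728) = √(96*(1 - 135*(-152) + 9*96² + 45*96 - 27*(-152)*96)/(96 - 3*(-152)) + 9728) = √(96*(1 + 20520 + 9*9216 + 4320 + 393984)/(96 + 456) + 9728) = √(96*(1 + 20520 + 82944 + 4320 + 393984)/552 + 9728) = √(96*(1/552)*501769 + 9728) = √(2007076/23 + 9728) = √(2230820/23) = 2*√12827215/23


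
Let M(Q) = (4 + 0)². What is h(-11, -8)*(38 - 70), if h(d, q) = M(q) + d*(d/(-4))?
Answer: 456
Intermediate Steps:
M(Q) = 16 (M(Q) = 4² = 16)
h(d, q) = 16 - d²/4 (h(d, q) = 16 + d*(d/(-4)) = 16 + d*(d*(-¼)) = 16 + d*(-d/4) = 16 - d²/4)
h(-11, -8)*(38 - 70) = (16 - ¼*(-11)²)*(38 - 70) = (16 - ¼*121)*(-32) = (16 - 121/4)*(-32) = -57/4*(-32) = 456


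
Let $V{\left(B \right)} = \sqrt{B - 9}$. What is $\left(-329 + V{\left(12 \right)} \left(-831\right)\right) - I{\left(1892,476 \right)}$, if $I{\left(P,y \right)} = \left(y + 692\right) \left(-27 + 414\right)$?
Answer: $-452345 - 831 \sqrt{3} \approx -4.5378 \cdot 10^{5}$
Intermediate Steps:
$I{\left(P,y \right)} = 267804 + 387 y$ ($I{\left(P,y \right)} = \left(692 + y\right) 387 = 267804 + 387 y$)
$V{\left(B \right)} = \sqrt{-9 + B}$
$\left(-329 + V{\left(12 \right)} \left(-831\right)\right) - I{\left(1892,476 \right)} = \left(-329 + \sqrt{-9 + 12} \left(-831\right)\right) - \left(267804 + 387 \cdot 476\right) = \left(-329 + \sqrt{3} \left(-831\right)\right) - \left(267804 + 184212\right) = \left(-329 - 831 \sqrt{3}\right) - 452016 = -452345 - 831 \sqrt{3}$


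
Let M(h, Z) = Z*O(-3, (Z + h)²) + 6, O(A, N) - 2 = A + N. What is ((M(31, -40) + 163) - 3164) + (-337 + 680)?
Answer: -5852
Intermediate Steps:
O(A, N) = 2 + A + N (O(A, N) = 2 + (A + N) = 2 + A + N)
M(h, Z) = 6 + Z*(-1 + (Z + h)²) (M(h, Z) = Z*(2 - 3 + (Z + h)²) + 6 = Z*(-1 + (Z + h)²) + 6 = 6 + Z*(-1 + (Z + h)²))
((M(31, -40) + 163) - 3164) + (-337 + 680) = (((6 - 40*(-1 + (-40 + 31)²)) + 163) - 3164) + (-337 + 680) = (((6 - 40*(-1 + (-9)²)) + 163) - 3164) + 343 = (((6 - 40*(-1 + 81)) + 163) - 3164) + 343 = (((6 - 40*80) + 163) - 3164) + 343 = (((6 - 3200) + 163) - 3164) + 343 = ((-3194 + 163) - 3164) + 343 = (-3031 - 3164) + 343 = -6195 + 343 = -5852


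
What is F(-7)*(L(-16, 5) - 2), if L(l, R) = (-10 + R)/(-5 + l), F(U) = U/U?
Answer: -37/21 ≈ -1.7619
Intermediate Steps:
F(U) = 1
L(l, R) = (-10 + R)/(-5 + l)
F(-7)*(L(-16, 5) - 2) = 1*((-10 + 5)/(-5 - 16) - 2) = 1*(-5/(-21) - 2) = 1*(-1/21*(-5) - 2) = 1*(5/21 - 2) = 1*(-37/21) = -37/21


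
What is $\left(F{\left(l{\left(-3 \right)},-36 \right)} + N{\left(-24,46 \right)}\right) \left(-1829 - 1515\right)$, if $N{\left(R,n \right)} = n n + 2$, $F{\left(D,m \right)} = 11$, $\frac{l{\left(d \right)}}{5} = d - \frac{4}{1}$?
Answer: $-7119376$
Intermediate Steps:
$l{\left(d \right)} = -20 + 5 d$ ($l{\left(d \right)} = 5 \left(d - \frac{4}{1}\right) = 5 \left(d - 4 \cdot 1\right) = 5 \left(d - 4\right) = 5 \left(-4 + d\right) = -20 + 5 d$)
$N{\left(R,n \right)} = 2 + n^{2}$ ($N{\left(R,n \right)} = n^{2} + 2 = 2 + n^{2}$)
$\left(F{\left(l{\left(-3 \right)},-36 \right)} + N{\left(-24,46 \right)}\right) \left(-1829 - 1515\right) = \left(11 + \left(2 + 46^{2}\right)\right) \left(-1829 - 1515\right) = \left(11 + \left(2 + 2116\right)\right) \left(-3344\right) = \left(11 + 2118\right) \left(-3344\right) = 2129 \left(-3344\right) = -7119376$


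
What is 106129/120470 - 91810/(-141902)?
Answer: 13060134029/8547466970 ≈ 1.5280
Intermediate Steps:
106129/120470 - 91810/(-141902) = 106129*(1/120470) - 91810*(-1/141902) = 106129/120470 + 45905/70951 = 13060134029/8547466970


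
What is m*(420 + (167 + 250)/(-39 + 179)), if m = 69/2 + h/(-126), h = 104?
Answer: 83752577/5880 ≈ 14244.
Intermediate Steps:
m = 4243/126 (m = 69/2 + 104/(-126) = 69*(½) + 104*(-1/126) = 69/2 - 52/63 = 4243/126 ≈ 33.675)
m*(420 + (167 + 250)/(-39 + 179)) = 4243*(420 + (167 + 250)/(-39 + 179))/126 = 4243*(420 + 417/140)/126 = (4243/126)*(59217/140) = 83752577/5880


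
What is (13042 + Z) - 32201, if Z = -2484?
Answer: -21643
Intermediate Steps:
(13042 + Z) - 32201 = (13042 - 2484) - 32201 = 10558 - 32201 = -21643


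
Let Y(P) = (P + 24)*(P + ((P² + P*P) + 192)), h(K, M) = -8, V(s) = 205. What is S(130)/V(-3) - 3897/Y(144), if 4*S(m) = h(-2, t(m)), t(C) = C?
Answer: -1649597/159985280 ≈ -0.010311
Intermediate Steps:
S(m) = -2 (S(m) = (¼)*(-8) = -2)
Y(P) = (24 + P)*(192 + P + 2*P²) (Y(P) = (24 + P)*(P + ((P² + P²) + 192)) = (24 + P)*(P + (2*P² + 192)) = (24 + P)*(P + (192 + 2*P²)) = (24 + P)*(192 + P + 2*P²))
S(130)/V(-3) - 3897/Y(144) = -2/205 - 3897/(4608 + 2*144³ + 49*144² + 216*144) = -2*1/205 - 3897/(4608 + 2*2985984 + 49*20736 + 31104) = -2/205 - 3897/(4608 + 5971968 + 1016064 + 31104) = -2/205 - 3897/7023744 = -2/205 - 3897*1/7023744 = -2/205 - 433/780416 = -1649597/159985280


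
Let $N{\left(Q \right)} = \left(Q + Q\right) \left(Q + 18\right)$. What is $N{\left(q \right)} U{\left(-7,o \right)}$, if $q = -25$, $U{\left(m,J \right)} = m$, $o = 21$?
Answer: $-2450$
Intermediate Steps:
$N{\left(Q \right)} = 2 Q \left(18 + Q\right)$
$N{\left(q \right)} U{\left(-7,o \right)} = 2 \left(-25\right) \left(18 - 25\right) \left(-7\right) = 2 \left(-25\right) \left(-7\right) \left(-7\right) = 350 \left(-7\right) = -2450$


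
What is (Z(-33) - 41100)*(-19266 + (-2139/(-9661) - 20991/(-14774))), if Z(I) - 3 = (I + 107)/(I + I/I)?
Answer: 1808128335720494643/2283705824 ≈ 7.9175e+8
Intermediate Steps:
Z(I) = 3 + (107 + I)/(1 + I) (Z(I) = 3 + (I + 107)/(I + I/I) = 3 + (107 + I)/(I + 1) = 3 + (107 + I)/(1 + I))
(Z(-33) - 41100)*(-19266 + (-2139/(-9661) - 20991/(-14774))) = (2*(55 + 2*(-33))/(1 - 33) - 41100)*(-19266 + (-2139/(-9661) - 20991/(-14774))) = (2*(55 - 66)/(-32) - 41100)*(-19266 + (-2139*(-1/9661) - 20991*(-1/14774))) = (2*(-1/32)*(-11) - 41100)*(-19266 + (2139/9661 + 20991/14774)) = (11/16 - 41100)*(-19266 + 234395637/142731614) = -657589/16*(-2749632879687/142731614) = 1808128335720494643/2283705824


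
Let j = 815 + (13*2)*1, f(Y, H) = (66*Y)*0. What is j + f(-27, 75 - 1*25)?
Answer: 841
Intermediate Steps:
f(Y, H) = 0
j = 841 (j = 815 + 26*1 = 815 + 26 = 841)
j + f(-27, 75 - 1*25) = 841 + 0 = 841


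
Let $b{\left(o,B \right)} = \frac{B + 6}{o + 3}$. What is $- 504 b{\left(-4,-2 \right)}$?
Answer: $2016$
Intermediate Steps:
$b{\left(o,B \right)} = \frac{6 + B}{3 + o}$
$- 504 b{\left(-4,-2 \right)} = - 504 \frac{6 - 2}{3 - 4} = - 504 \frac{1}{-1} \cdot 4 = - 504 \left(\left(-1\right) 4\right) = \left(-504\right) \left(-4\right) = 2016$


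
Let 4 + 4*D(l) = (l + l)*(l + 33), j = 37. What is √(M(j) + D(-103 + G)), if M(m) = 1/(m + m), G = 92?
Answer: 3*I*√74222/74 ≈ 11.045*I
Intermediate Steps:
M(m) = 1/(2*m)
D(l) = -1 + l*(33 + l)/2 (D(l) = -1 + ((l + l)*(l + 33))/4 = -1 + ((2*l)*(33 + l))/4 = -1 + (2*l*(33 + l))/4 = -1 + l*(33 + l)/2)
√(M(j) + D(-103 + G)) = √((½)/37 + (-1 + (-103 + 92)²/2 + 33*(-103 + 92)/2)) = √((½)*(1/37) + (-1 + (½)*(-11)² + (33/2)*(-11))) = √(1/74 + (-1 + (½)*121 - 363/2)) = √(1/74 + (-1 + 121/2 - 363/2)) = √(1/74 - 122) = √(-9027/74) = 3*I*√74222/74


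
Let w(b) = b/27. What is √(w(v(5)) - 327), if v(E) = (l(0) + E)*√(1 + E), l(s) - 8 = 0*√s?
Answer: √(-26487 + 39*√6)/9 ≈ 18.051*I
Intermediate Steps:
l(s) = 8 (l(s) = 8 + 0*√s = 8 + 0 = 8)
v(E) = √(1 + E)*(8 + E) (v(E) = (8 + E)*√(1 + E) = √(1 + E)*(8 + E))
w(b) = b/27 (w(b) = b*(1/27) = b/27)
√(w(v(5)) - 327) = √((√(1 + 5)*(8 + 5))/27 - 327) = √((√6*13)/27 - 327) = √((13*√6)/27 - 327) = √(13*√6/27 - 327) = √(-327 + 13*√6/27)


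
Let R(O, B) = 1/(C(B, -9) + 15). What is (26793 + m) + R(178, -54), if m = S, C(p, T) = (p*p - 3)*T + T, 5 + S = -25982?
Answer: 21126065/26211 ≈ 806.00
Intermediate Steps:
S = -25987 (S = -5 - 25982 = -25987)
C(p, T) = T + T*(-3 + p²) (C(p, T) = (p² - 3)*T + T = (-3 + p²)*T + T = T*(-3 + p²) + T = T + T*(-3 + p²))
R(O, B) = 1/(33 - 9*B²) (R(O, B) = 1/(-9*(-2 + B²) + 15) = 1/((18 - 9*B²) + 15) = 1/(33 - 9*B²))
m = -25987
(26793 + m) + R(178, -54) = (26793 - 25987) - 1/(-33 + 9*(-54)²) = 806 - 1/(-33 + 9*2916) = 806 - 1/(-33 + 26244) = 806 - 1/26211 = 21126065/26211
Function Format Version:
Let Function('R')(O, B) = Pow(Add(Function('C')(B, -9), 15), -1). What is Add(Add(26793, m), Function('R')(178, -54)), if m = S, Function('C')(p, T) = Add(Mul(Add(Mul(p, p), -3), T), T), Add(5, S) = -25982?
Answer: Rational(21126065, 26211) ≈ 806.00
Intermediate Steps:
S = -25987 (S = Add(-5, -25982) = -25987)
Function('C')(p, T) = Add(T, Mul(T, Add(-3, Pow(p, 2)))) (Function('C')(p, T) = Add(Mul(Add(Pow(p, 2), -3), T), T) = Add(Mul(Add(-3, Pow(p, 2)), T), T) = Add(Mul(T, Add(-3, Pow(p, 2))), T) = Add(T, Mul(T, Add(-3, Pow(p, 2)))))
Function('R')(O, B) = Pow(Add(33, Mul(-9, Pow(B, 2))), -1) (Function('R')(O, B) = Pow(Add(Mul(-9, Add(-2, Pow(B, 2))), 15), -1) = Pow(Add(Add(18, Mul(-9, Pow(B, 2))), 15), -1) = Pow(Add(33, Mul(-9, Pow(B, 2))), -1))
m = -25987
Add(Add(26793, m), Function('R')(178, -54)) = Add(Add(26793, -25987), Mul(-1, Pow(Add(-33, Mul(9, Pow(-54, 2))), -1))) = Add(806, Mul(-1, Pow(Add(-33, Mul(9, 2916)), -1))) = Add(806, Mul(-1, Pow(Add(-33, 26244), -1))) = Add(806, Mul(-1, Pow(26211, -1))) = Add(806, Mul(-1, Rational(1, 26211))) = Add(806, Rational(-1, 26211)) = Rational(21126065, 26211)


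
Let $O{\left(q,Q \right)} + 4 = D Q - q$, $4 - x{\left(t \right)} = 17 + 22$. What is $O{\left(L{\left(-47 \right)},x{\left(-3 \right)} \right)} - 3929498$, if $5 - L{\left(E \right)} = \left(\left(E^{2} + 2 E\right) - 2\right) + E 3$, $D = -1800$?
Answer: $-3864535$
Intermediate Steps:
$L{\left(E \right)} = 7 - E^{2} - 5 E$ ($L{\left(E \right)} = 5 - \left(\left(\left(E^{2} + 2 E\right) - 2\right) + E 3\right) = 5 - \left(\left(-2 + E^{2} + 2 E\right) + 3 E\right) = 5 - \left(-2 + E^{2} + 5 E\right) = 7 - E^{2} - 5 E$)
$x{\left(t \right)} = -35$ ($x{\left(t \right)} = 4 - \left(17 + 22\right) = 4 - 39 = -35$)
$O{\left(q,Q \right)} = -4 - q - 1800 Q$ ($O{\left(q,Q \right)} = -4 - \left(q + 1800 Q\right) = -4 - q - 1800 Q$)
$O{\left(L{\left(-47 \right)},x{\left(-3 \right)} \right)} - 3929498 = \left(-4 - \left(7 - \left(-47\right)^{2} - -235\right) - -63000\right) - 3929498 = \left(-4 - \left(7 - 2209 + 235\right) + 63000\right) - 3929498 = \left(-4 - -1967 + 63000\right) - 3929498 = \left(-4 + 1967 + 63000\right) - 3929498 = 64963 - 3929498 = -3864535$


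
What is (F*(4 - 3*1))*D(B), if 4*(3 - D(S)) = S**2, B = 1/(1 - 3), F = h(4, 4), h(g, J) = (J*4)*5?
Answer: 235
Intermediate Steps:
h(g, J) = 20*J (h(g, J) = (4*J)*5 = 20*J)
F = 80 (F = 20*4 = 80)
B = -1/2 (B = 1/(-2) = -1/2 ≈ -0.50000)
D(S) = 3 - S**2/4
(F*(4 - 3*1))*D(B) = (80*(4 - 3*1))*(3 - (-1/2)**2/4) = (80*(4 - 3))*(3 - 1/4*1/4) = (80*1)*(3 - 1/16) = 80*(47/16) = 235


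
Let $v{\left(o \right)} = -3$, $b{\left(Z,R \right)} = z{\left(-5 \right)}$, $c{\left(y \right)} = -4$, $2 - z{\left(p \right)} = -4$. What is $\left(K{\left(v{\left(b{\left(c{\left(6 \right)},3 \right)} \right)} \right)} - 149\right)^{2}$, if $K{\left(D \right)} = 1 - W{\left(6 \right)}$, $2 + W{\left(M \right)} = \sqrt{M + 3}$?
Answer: $22201$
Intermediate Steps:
$z{\left(p \right)} = 6$ ($z{\left(p \right)} = 2 - -4 = 2 + 4 = 6$)
$b{\left(Z,R \right)} = 6$
$W{\left(M \right)} = -2 + \sqrt{3 + M}$ ($W{\left(M \right)} = -2 + \sqrt{M + 3} = -2 + \sqrt{3 + M}$)
$K{\left(D \right)} = 0$ ($K{\left(D \right)} = 1 - \left(-2 + \sqrt{3 + 6}\right) = 1 - \left(-2 + \sqrt{9}\right) = 1 - \left(-2 + 3\right) = 1 - 1 = 0$)
$\left(K{\left(v{\left(b{\left(c{\left(6 \right)},3 \right)} \right)} \right)} - 149\right)^{2} = \left(0 - 149\right)^{2} = \left(-149\right)^{2} = 22201$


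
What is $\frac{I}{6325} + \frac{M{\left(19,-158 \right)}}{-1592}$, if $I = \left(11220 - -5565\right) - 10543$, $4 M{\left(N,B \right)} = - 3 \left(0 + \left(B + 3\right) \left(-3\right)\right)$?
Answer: $\frac{48572431}{40277600} \approx 1.2059$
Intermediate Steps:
$M{\left(N,B \right)} = \frac{27}{4} + \frac{9 B}{4}$ ($M{\left(N,B \right)} = \frac{\left(-3\right) \left(0 + \left(B + 3\right) \left(-3\right)\right)}{4} = \frac{\left(-3\right) \left(0 + \left(3 + B\right) \left(-3\right)\right)}{4} = \frac{\left(-3\right) \left(0 - \left(9 + 3 B\right)\right)}{4} = \frac{\left(-3\right) \left(-9 - 3 B\right)}{4} = \frac{27 + 9 B}{4} = \frac{27}{4} + \frac{9 B}{4}$)
$I = 6242$ ($I = \left(11220 + 5565\right) - 10543 = 16785 - 10543 = 6242$)
$\frac{I}{6325} + \frac{M{\left(19,-158 \right)}}{-1592} = \frac{6242}{6325} + \frac{\frac{27}{4} + \frac{9}{4} \left(-158\right)}{-1592} = 6242 \cdot \frac{1}{6325} + \left(\frac{27}{4} - \frac{711}{2}\right) \left(- \frac{1}{1592}\right) = \frac{6242}{6325} - - \frac{1395}{6368} = \frac{6242}{6325} + \frac{1395}{6368} = \frac{48572431}{40277600}$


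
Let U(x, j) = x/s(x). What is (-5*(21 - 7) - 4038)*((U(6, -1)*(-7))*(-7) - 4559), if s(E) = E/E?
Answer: 17520620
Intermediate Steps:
s(E) = 1
U(x, j) = x (U(x, j) = x/1 = x*1 = x)
(-5*(21 - 7) - 4038)*((U(6, -1)*(-7))*(-7) - 4559) = (-5*(21 - 7) - 4038)*((6*(-7))*(-7) - 4559) = (-5*14 - 4038)*(-42*(-7) - 4559) = (-70 - 4038)*(294 - 4559) = -4108*(-4265) = 17520620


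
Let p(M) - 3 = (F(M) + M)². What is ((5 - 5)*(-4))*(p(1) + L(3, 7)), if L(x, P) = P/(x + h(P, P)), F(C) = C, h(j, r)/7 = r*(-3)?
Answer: 0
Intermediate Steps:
h(j, r) = -21*r (h(j, r) = 7*(r*(-3)) = 7*(-3*r) = -21*r)
L(x, P) = P/(x - 21*P)
p(M) = 3 + 4*M² (p(M) = 3 + (M + M)² = 3 + (2*M)² = 3 + 4*M²)
((5 - 5)*(-4))*(p(1) + L(3, 7)) = ((5 - 5)*(-4))*((3 + 4*1²) + 7/(3 - 21*7)) = (0*(-4))*((3 + 4*1) + 7/(3 - 147)) = 0*((3 + 4) + 7/(-144)) = 0*(7 + 7*(-1/144)) = 0*(7 - 7/144) = 0*(1001/144) = 0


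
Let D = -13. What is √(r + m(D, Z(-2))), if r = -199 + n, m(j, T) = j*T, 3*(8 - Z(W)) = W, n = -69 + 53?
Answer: I*√2949/3 ≈ 18.102*I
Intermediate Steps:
n = -16
Z(W) = 8 - W/3
m(j, T) = T*j
r = -215 (r = -199 - 16 = -215)
√(r + m(D, Z(-2))) = √(-215 + (8 - ⅓*(-2))*(-13)) = √(-215 + (8 + ⅔)*(-13)) = √(-215 + (26/3)*(-13)) = √(-215 - 338/3) = √(-983/3) = I*√2949/3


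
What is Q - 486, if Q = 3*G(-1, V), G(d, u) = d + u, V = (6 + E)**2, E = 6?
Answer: -57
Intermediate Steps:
V = 144 (V = (6 + 6)**2 = 12**2 = 144)
Q = 429 (Q = 3*(-1 + 144) = 3*143 = 429)
Q - 486 = 429 - 486 = -57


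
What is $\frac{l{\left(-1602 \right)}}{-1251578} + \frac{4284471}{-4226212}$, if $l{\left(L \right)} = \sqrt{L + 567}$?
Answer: $- \frac{4284471}{4226212} - \frac{3 i \sqrt{115}}{1251578} \approx -1.0138 - 2.5705 \cdot 10^{-5} i$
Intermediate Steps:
$l{\left(L \right)} = \sqrt{567 + L}$
$\frac{l{\left(-1602 \right)}}{-1251578} + \frac{4284471}{-4226212} = \frac{\sqrt{567 - 1602}}{-1251578} + \frac{4284471}{-4226212} = \sqrt{-1035} \left(- \frac{1}{1251578}\right) + 4284471 \left(- \frac{1}{4226212}\right) = 3 i \sqrt{115} \left(- \frac{1}{1251578}\right) - \frac{4284471}{4226212} = - \frac{3 i \sqrt{115}}{1251578} - \frac{4284471}{4226212} = - \frac{4284471}{4226212} - \frac{3 i \sqrt{115}}{1251578}$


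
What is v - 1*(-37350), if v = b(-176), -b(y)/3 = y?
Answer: 37878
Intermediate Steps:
b(y) = -3*y
v = 528 (v = -3*(-176) = 528)
v - 1*(-37350) = 528 - 1*(-37350) = 528 + 37350 = 37878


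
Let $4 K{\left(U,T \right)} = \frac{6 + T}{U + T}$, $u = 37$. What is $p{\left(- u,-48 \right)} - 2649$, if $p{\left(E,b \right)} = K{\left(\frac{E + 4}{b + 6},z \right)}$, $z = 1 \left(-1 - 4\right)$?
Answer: $- \frac{312589}{118} \approx -2649.1$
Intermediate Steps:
$z = -5$ ($z = 1 \left(-5\right) = -5$)
$K{\left(U,T \right)} = \frac{6 + T}{4 \left(T + U\right)}$ ($K{\left(U,T \right)} = \frac{\left(6 + T\right) \frac{1}{U + T}}{4} = \frac{\left(6 + T\right) \frac{1}{T + U}}{4} = \frac{\frac{1}{T + U} \left(6 + T\right)}{4} = \frac{6 + T}{4 \left(T + U\right)}$)
$p{\left(E,b \right)} = \frac{1}{4 \left(-5 + \frac{4 + E}{6 + b}\right)}$ ($p{\left(E,b \right)} = \frac{6 - 5}{4 \left(-5 + \frac{E + 4}{b + 6}\right)} = \frac{1}{4} \frac{1}{-5 + \frac{4 + E}{6 + b}} 1 = \frac{1}{4 \left(-5 + \frac{4 + E}{6 + b}\right)}$)
$p{\left(- u,-48 \right)} - 2649 = \frac{6 - 48}{4 \left(-26 - 37 - -240\right)} - 2649 = \frac{1}{4} \frac{1}{-26 - 37 + 240} \left(-42\right) - 2649 = \frac{1}{4} \cdot \frac{1}{177} \left(-42\right) - 2649 = - \frac{7}{118} - 2649 = - \frac{312589}{118}$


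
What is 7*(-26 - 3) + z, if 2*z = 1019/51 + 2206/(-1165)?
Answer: -23047861/118830 ≈ -193.96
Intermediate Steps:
z = 1074629/118830 (z = (1019/51 + 2206/(-1165))/2 = (1019*(1/51) + 2206*(-1/1165))/2 = (1019/51 - 2206/1165)/2 = (½)*(1074629/59415) = 1074629/118830 ≈ 9.0434)
7*(-26 - 3) + z = 7*(-26 - 3) + 1074629/118830 = 7*(-29) + 1074629/118830 = -203 + 1074629/118830 = -23047861/118830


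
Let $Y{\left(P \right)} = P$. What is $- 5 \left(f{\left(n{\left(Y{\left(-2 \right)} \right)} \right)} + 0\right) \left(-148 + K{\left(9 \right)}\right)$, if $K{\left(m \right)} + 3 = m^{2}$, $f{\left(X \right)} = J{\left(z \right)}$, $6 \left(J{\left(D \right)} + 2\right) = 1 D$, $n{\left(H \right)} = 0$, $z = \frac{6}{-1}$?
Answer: $-1050$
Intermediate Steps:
$z = -6$ ($z = 6 \left(-1\right) = -6$)
$J{\left(D \right)} = -2 + \frac{D}{6}$ ($J{\left(D \right)} = -2 + \frac{1 D}{6} = -2 + \frac{D}{6}$)
$f{\left(X \right)} = -3$ ($f{\left(X \right)} = -2 + \frac{1}{6} \left(-6\right) = -2 - 1 = -3$)
$K{\left(m \right)} = -3 + m^{2}$
$- 5 \left(f{\left(n{\left(Y{\left(-2 \right)} \right)} \right)} + 0\right) \left(-148 + K{\left(9 \right)}\right) = - 5 \left(-3 + 0\right) \left(-148 - \left(3 - 9^{2}\right)\right) = \left(-5\right) \left(-3\right) \left(-148 + \left(-3 + 81\right)\right) = 15 \left(-148 + 78\right) = 15 \left(-70\right) = -1050$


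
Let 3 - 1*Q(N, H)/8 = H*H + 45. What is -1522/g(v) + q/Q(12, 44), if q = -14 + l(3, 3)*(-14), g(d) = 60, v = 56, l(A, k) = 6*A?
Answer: -3008521/118680 ≈ -25.350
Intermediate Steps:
Q(N, H) = -336 - 8*H**2 (Q(N, H) = 24 - 8*(H*H + 45) = 24 - 8*(H**2 + 45) = 24 - 8*(45 + H**2) = 24 + (-360 - 8*H**2) = -336 - 8*H**2)
q = -266 (q = -14 + (6*3)*(-14) = -14 + 18*(-14) = -14 - 252 = -266)
-1522/g(v) + q/Q(12, 44) = -1522/60 - 266/(-336 - 8*44**2) = -1522*1/60 - 266/(-336 - 8*1936) = -761/30 - 266/(-336 - 15488) = -761/30 - 266/(-15824) = -761/30 - 266*(-1/15824) = -761/30 + 133/7912 = -3008521/118680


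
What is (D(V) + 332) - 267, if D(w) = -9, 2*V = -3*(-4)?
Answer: 56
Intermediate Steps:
V = 6 (V = (-3*(-4))/2 = (½)*12 = 6)
(D(V) + 332) - 267 = (-9 + 332) - 267 = 323 - 267 = 56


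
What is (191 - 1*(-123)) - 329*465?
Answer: -152671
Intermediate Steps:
(191 - 1*(-123)) - 329*465 = (191 + 123) - 152985 = 314 - 152985 = -152671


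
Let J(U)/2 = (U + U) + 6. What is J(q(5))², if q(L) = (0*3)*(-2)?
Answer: 144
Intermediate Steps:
q(L) = 0 (q(L) = 0*(-2) = 0)
J(U) = 12 + 4*U (J(U) = 2*((U + U) + 6) = 2*(2*U + 6) = 2*(6 + 2*U) = 12 + 4*U)
J(q(5))² = (12 + 4*0)² = (12 + 0)² = 12² = 144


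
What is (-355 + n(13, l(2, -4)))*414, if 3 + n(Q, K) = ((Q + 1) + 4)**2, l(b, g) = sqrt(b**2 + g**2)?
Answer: -14076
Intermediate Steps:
n(Q, K) = -3 + (5 + Q)**2 (n(Q, K) = -3 + ((Q + 1) + 4)**2 = -3 + ((1 + Q) + 4)**2 = -3 + (5 + Q)**2)
(-355 + n(13, l(2, -4)))*414 = (-355 + (-3 + (5 + 13)**2))*414 = (-355 + (-3 + 18**2))*414 = (-355 + (-3 + 324))*414 = (-355 + 321)*414 = -34*414 = -14076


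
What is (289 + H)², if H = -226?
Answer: 3969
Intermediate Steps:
(289 + H)² = (289 - 226)² = 63² = 3969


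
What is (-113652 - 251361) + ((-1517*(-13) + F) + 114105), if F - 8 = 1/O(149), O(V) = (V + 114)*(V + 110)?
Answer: -15747219942/68117 ≈ -2.3118e+5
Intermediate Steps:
O(V) = (110 + V)*(114 + V) (O(V) = (114 + V)*(110 + V) = (110 + V)*(114 + V))
F = 544937/68117 (F = 8 + 1/(12540 + 149² + 224*149) = 8 + 1/(12540 + 22201 + 33376) = 8 + 1/68117 = 544937/68117 ≈ 8.0000)
(-113652 - 251361) + ((-1517*(-13) + F) + 114105) = (-113652 - 251361) + ((-1517*(-13) + 544937/68117) + 114105) = -365013 + ((19721 + 544937/68117) + 114105) = -365013 + (1343880294/68117 + 114105) = -365013 + 9116370579/68117 = -15747219942/68117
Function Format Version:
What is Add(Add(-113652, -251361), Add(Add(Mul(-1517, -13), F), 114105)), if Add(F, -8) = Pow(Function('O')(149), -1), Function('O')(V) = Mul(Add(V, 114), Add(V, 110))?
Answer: Rational(-15747219942, 68117) ≈ -2.3118e+5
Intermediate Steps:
Function('O')(V) = Mul(Add(110, V), Add(114, V)) (Function('O')(V) = Mul(Add(114, V), Add(110, V)) = Mul(Add(110, V), Add(114, V)))
F = Rational(544937, 68117) (F = Add(8, Pow(Add(12540, Pow(149, 2), Mul(224, 149)), -1)) = Add(8, Pow(Add(12540, 22201, 33376), -1)) = Add(8, Pow(68117, -1)) = Add(8, Rational(1, 68117)) = Rational(544937, 68117) ≈ 8.0000)
Add(Add(-113652, -251361), Add(Add(Mul(-1517, -13), F), 114105)) = Add(Add(-113652, -251361), Add(Add(Mul(-1517, -13), Rational(544937, 68117)), 114105)) = Add(-365013, Add(Add(19721, Rational(544937, 68117)), 114105)) = Add(-365013, Add(Rational(1343880294, 68117), 114105)) = Add(-365013, Rational(9116370579, 68117)) = Rational(-15747219942, 68117)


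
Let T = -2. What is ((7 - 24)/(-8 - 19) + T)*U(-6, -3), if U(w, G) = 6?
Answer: -74/9 ≈ -8.2222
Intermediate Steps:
((7 - 24)/(-8 - 19) + T)*U(-6, -3) = ((7 - 24)/(-8 - 19) - 2)*6 = (-17/(-27) - 2)*6 = (-17*(-1/27) - 2)*6 = (17/27 - 2)*6 = -37/27*6 = -74/9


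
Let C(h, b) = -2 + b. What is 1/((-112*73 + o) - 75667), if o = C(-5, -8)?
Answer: -1/83853 ≈ -1.1926e-5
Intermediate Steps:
o = -10 (o = -2 - 8 = -10)
1/((-112*73 + o) - 75667) = 1/((-112*73 - 10) - 75667) = 1/((-8176 - 10) - 75667) = 1/(-8186 - 75667) = 1/(-83853) = -1/83853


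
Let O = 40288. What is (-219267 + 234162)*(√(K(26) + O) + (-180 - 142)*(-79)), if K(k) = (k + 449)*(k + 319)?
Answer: 378899010 + 14895*√204163 ≈ 3.8563e+8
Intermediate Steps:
K(k) = (319 + k)*(449 + k) (K(k) = (449 + k)*(319 + k) = (319 + k)*(449 + k))
(-219267 + 234162)*(√(K(26) + O) + (-180 - 142)*(-79)) = (-219267 + 234162)*(√((143231 + 26² + 768*26) + 40288) + (-180 - 142)*(-79)) = 14895*(√((143231 + 676 + 19968) + 40288) - 322*(-79)) = 14895*(√(163875 + 40288) + 25438) = 14895*(√204163 + 25438) = 14895*(25438 + √204163) = 378899010 + 14895*√204163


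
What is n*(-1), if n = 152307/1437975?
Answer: -16923/159775 ≈ -0.10592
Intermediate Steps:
n = 16923/159775 (n = 152307*(1/1437975) = 16923/159775 ≈ 0.10592)
n*(-1) = (16923/159775)*(-1) = -16923/159775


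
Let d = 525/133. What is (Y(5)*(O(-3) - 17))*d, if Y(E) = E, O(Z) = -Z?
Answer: -5250/19 ≈ -276.32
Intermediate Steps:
d = 75/19 (d = 525*(1/133) = 75/19 ≈ 3.9474)
(Y(5)*(O(-3) - 17))*d = (5*(-1*(-3) - 17))*(75/19) = (5*(3 - 17))*(75/19) = (5*(-14))*(75/19) = -70*75/19 = -5250/19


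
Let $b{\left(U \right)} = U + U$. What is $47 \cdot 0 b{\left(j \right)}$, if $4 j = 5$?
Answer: $0$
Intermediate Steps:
$j = \frac{5}{4}$ ($j = \frac{1}{4} \cdot 5 = \frac{5}{4} \approx 1.25$)
$b{\left(U \right)} = 2 U$
$47 \cdot 0 b{\left(j \right)} = 47 \cdot 0 \cdot 2 \cdot \frac{5}{4} = 0 \cdot \frac{5}{2} = 0$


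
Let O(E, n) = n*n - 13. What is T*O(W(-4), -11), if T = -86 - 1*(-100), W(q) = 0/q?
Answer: 1512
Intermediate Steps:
W(q) = 0
O(E, n) = -13 + n² (O(E, n) = n² - 13 = -13 + n²)
T = 14 (T = -86 + 100 = 14)
T*O(W(-4), -11) = 14*(-13 + (-11)²) = 14*(-13 + 121) = 14*108 = 1512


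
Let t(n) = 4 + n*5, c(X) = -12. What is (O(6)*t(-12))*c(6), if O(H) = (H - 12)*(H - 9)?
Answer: 12096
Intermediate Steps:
t(n) = 4 + 5*n
O(H) = (-12 + H)*(-9 + H)
(O(6)*t(-12))*c(6) = ((108 + 6² - 21*6)*(4 + 5*(-12)))*(-12) = ((108 + 36 - 126)*(4 - 60))*(-12) = (18*(-56))*(-12) = -1008*(-12) = 12096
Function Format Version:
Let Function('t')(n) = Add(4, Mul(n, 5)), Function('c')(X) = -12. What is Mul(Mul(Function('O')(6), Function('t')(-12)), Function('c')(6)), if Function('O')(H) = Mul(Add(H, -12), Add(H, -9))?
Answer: 12096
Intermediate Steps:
Function('t')(n) = Add(4, Mul(5, n))
Function('O')(H) = Mul(Add(-12, H), Add(-9, H))
Mul(Mul(Function('O')(6), Function('t')(-12)), Function('c')(6)) = Mul(Mul(Add(108, Pow(6, 2), Mul(-21, 6)), Add(4, Mul(5, -12))), -12) = Mul(Mul(Add(108, 36, -126), Add(4, -60)), -12) = Mul(Mul(18, -56), -12) = Mul(-1008, -12) = 12096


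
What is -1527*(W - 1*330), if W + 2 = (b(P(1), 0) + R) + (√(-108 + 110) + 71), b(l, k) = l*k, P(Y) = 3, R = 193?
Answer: 103836 - 1527*√2 ≈ 1.0168e+5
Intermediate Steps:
b(l, k) = k*l
W = 262 + √2 (W = -2 + ((0*3 + 193) + (√(-108 + 110) + 71)) = -2 + ((0 + 193) + (√2 + 71)) = -2 + (193 + (71 + √2)) = -2 + (264 + √2) = 262 + √2 ≈ 263.41)
-1527*(W - 1*330) = -1527*((262 + √2) - 1*330) = -1527*((262 + √2) - 330) = -1527*(-68 + √2) = 103836 - 1527*√2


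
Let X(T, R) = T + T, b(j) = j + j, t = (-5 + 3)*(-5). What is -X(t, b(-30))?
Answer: -20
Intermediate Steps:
t = 10 (t = -2*(-5) = 10)
b(j) = 2*j
X(T, R) = 2*T
-X(t, b(-30)) = -2*10 = -1*20 = -20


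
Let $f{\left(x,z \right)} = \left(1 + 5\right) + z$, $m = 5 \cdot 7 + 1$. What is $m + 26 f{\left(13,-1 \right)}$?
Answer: $166$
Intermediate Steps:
$m = 36$ ($m = 35 + 1 = 36$)
$f{\left(x,z \right)} = 6 + z$
$m + 26 f{\left(13,-1 \right)} = 36 + 26 \left(6 - 1\right) = 36 + 26 \cdot 5 = 36 + 130 = 166$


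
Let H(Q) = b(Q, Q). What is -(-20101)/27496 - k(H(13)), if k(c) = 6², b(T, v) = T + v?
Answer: -969755/27496 ≈ -35.269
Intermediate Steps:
H(Q) = 2*Q (H(Q) = Q + Q = 2*Q)
k(c) = 36
-(-20101)/27496 - k(H(13)) = -(-20101)/27496 - 1*36 = -(-20101)/27496 - 36 = -1*(-20101/27496) - 36 = 20101/27496 - 36 = -969755/27496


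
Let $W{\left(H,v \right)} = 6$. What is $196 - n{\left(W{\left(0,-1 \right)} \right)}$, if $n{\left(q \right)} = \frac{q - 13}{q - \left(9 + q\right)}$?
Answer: $\frac{1757}{9} \approx 195.22$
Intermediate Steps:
$n{\left(q \right)} = \frac{13}{9} - \frac{q}{9}$ ($n{\left(q \right)} = \frac{-13 + q}{-9} = \left(-13 + q\right) \left(- \frac{1}{9}\right) = \frac{13}{9} - \frac{q}{9}$)
$196 - n{\left(W{\left(0,-1 \right)} \right)} = 196 - \left(\frac{13}{9} - \frac{2}{3}\right) = 196 - \frac{7}{9} = \frac{1757}{9}$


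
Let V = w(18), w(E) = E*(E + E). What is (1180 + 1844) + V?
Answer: 3672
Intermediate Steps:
w(E) = 2*E² (w(E) = E*(2*E) = 2*E²)
V = 648 (V = 2*18² = 2*324 = 648)
(1180 + 1844) + V = (1180 + 1844) + 648 = 3024 + 648 = 3672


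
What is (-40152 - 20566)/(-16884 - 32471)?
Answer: 60718/49355 ≈ 1.2302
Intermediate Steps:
(-40152 - 20566)/(-16884 - 32471) = -60718/(-49355) = -60718*(-1/49355) = 60718/49355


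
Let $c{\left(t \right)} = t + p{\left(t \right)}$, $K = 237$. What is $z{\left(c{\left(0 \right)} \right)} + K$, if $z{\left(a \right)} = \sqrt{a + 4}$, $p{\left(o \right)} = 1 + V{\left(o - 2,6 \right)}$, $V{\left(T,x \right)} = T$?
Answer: $237 + \sqrt{3} \approx 238.73$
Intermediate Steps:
$p{\left(o \right)} = -1 + o$ ($p{\left(o \right)} = 1 + \left(o - 2\right) = 1 + \left(-2 + o\right) = -1 + o$)
$c{\left(t \right)} = -1 + 2 t$ ($c{\left(t \right)} = t + \left(-1 + t\right) = -1 + 2 t$)
$z{\left(a \right)} = \sqrt{4 + a}$
$z{\left(c{\left(0 \right)} \right)} + K = \sqrt{4 + \left(-1 + 2 \cdot 0\right)} + 237 = \sqrt{4 + \left(-1 + 0\right)} + 237 = \sqrt{4 - 1} + 237 = \sqrt{3} + 237 = 237 + \sqrt{3}$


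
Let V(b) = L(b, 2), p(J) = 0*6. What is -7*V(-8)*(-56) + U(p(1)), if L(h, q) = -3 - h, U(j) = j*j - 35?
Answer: 1925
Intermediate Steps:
p(J) = 0
U(j) = -35 + j² (U(j) = j² - 35 = -35 + j²)
V(b) = -3 - b
-7*V(-8)*(-56) + U(p(1)) = -7*(-3 - 1*(-8))*(-56) + (-35 + 0²) = -7*(-3 + 8)*(-56) + (-35 + 0) = -7*5*(-56) - 35 = -35*(-56) - 35 = 1960 - 35 = 1925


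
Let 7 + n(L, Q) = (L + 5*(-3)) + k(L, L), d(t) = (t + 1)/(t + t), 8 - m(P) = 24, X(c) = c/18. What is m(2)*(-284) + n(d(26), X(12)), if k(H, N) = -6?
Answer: 234859/52 ≈ 4516.5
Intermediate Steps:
X(c) = c/18 (X(c) = c*(1/18) = c/18)
m(P) = -16 (m(P) = 8 - 1*24 = 8 - 24 = -16)
d(t) = (1 + t)/(2*t) (d(t) = (1 + t)/((2*t)) = (1 + t)*(1/(2*t)) = (1 + t)/(2*t))
n(L, Q) = -28 + L (n(L, Q) = -7 + ((L + 5*(-3)) - 6) = -7 + ((L - 15) - 6) = -7 + ((-15 + L) - 6) = -7 + (-21 + L) = -28 + L)
m(2)*(-284) + n(d(26), X(12)) = -16*(-284) + (-28 + (½)*(1 + 26)/26) = 4544 + (-28 + (½)*(1/26)*27) = 4544 + (-28 + 27/52) = 4544 - 1429/52 = 234859/52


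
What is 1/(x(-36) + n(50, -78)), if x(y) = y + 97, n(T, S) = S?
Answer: -1/17 ≈ -0.058824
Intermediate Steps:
x(y) = 97 + y
1/(x(-36) + n(50, -78)) = 1/((97 - 36) - 78) = 1/(61 - 78) = 1/(-17) = -1/17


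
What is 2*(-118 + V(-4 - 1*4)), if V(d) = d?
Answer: -252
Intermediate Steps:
2*(-118 + V(-4 - 1*4)) = 2*(-118 + (-4 - 1*4)) = 2*(-118 + (-4 - 4)) = 2*(-118 - 8) = 2*(-126) = -252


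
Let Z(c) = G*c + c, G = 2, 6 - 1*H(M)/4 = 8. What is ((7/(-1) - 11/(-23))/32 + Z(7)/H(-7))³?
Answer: -1128111921/49836032 ≈ -22.636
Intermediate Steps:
H(M) = -8 (H(M) = 24 - 4*8 = 24 - 32 = -8)
Z(c) = 3*c (Z(c) = 2*c + c = 3*c)
((7/(-1) - 11/(-23))/32 + Z(7)/H(-7))³ = ((7/(-1) - 11/(-23))/32 + (3*7)/(-8))³ = ((7*(-1) - 11*(-1/23))*(1/32) + 21*(-⅛))³ = ((-7 + 11/23)*(1/32) - 21/8)³ = (-150/23*1/32 - 21/8)³ = (-75/368 - 21/8)³ = (-1041/368)³ = -1128111921/49836032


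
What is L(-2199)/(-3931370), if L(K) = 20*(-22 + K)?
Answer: 4442/393137 ≈ 0.011299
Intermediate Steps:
L(K) = -440 + 20*K
L(-2199)/(-3931370) = (-440 + 20*(-2199))/(-3931370) = (-440 - 43980)*(-1/3931370) = -44420*(-1/3931370) = 4442/393137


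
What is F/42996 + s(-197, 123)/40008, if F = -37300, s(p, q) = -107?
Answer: -41580527/47782888 ≈ -0.87020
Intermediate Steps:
F/42996 + s(-197, 123)/40008 = -37300/42996 - 107/40008 = -37300*1/42996 - 107*1/40008 = -9325/10749 - 107/40008 = -41580527/47782888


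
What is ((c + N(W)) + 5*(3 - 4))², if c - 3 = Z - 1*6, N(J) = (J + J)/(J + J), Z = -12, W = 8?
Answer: 361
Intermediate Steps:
N(J) = 1 (N(J) = (2*J)/((2*J)) = (2*J)*(1/(2*J)) = 1)
c = -15 (c = 3 + (-12 - 1*6) = 3 + (-12 - 6) = 3 - 18 = -15)
((c + N(W)) + 5*(3 - 4))² = ((-15 + 1) + 5*(3 - 4))² = (-14 + 5*(-1))² = (-14 - 5)² = (-19)² = 361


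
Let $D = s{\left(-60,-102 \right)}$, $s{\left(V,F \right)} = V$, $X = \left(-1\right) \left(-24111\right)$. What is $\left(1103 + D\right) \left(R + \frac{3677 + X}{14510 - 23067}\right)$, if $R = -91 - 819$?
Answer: $- \frac{8150688294}{8557} \approx -9.5252 \cdot 10^{5}$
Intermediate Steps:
$X = 24111$
$D = -60$
$R = -910$ ($R = -91 - 819 = -910$)
$\left(1103 + D\right) \left(R + \frac{3677 + X}{14510 - 23067}\right) = \left(1103 - 60\right) \left(-910 + \frac{3677 + 24111}{14510 - 23067}\right) = 1043 \left(-910 + \frac{27788}{-8557}\right) = 1043 \left(-910 + 27788 \left(- \frac{1}{8557}\right)\right) = 1043 \left(-910 - \frac{27788}{8557}\right) = 1043 \left(- \frac{7814658}{8557}\right) = - \frac{8150688294}{8557}$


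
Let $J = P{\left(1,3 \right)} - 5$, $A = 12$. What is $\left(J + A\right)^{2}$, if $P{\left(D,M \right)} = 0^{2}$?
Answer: $49$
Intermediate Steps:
$P{\left(D,M \right)} = 0$
$J = -5$ ($J = 0 - 5 = -5$)
$\left(J + A\right)^{2} = \left(-5 + 12\right)^{2} = 7^{2} = 49$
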